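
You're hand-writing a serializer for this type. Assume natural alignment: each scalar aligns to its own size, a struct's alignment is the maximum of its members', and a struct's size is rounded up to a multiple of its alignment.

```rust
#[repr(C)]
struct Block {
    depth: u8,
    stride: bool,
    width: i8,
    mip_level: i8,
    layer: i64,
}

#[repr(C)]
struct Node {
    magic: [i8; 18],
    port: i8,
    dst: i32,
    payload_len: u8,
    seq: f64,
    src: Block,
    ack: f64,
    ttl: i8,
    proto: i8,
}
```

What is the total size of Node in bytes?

Block: depth at 0 (size 1, align 1) → ends 1; stride at 1 (size 1, align 1) → ends 2; width at 2 (size 1, align 1) → ends 3; mip_level at 3 (size 1, align 1) → ends 4; pad 4 to align 8 for layer; layer at 8 (size 8, align 8) → ends 16; total 16 bytes, alignment 8
magic at 0 (size 18, align 1) → ends 18
port at 18 (size 1, align 1) → ends 19
pad 1 to align 4 for dst
dst at 20 (size 4, align 4) → ends 24
payload_len at 24 (size 1, align 1) → ends 25
pad 7 to align 8 for seq
seq at 32 (size 8, align 8) → ends 40
src at 40 (size 16, align 8) → ends 56
ack at 56 (size 8, align 8) → ends 64
ttl at 64 (size 1, align 1) → ends 65
proto at 65 (size 1, align 1) → ends 66
tail pad 6 to reach multiple of 8
total 72 bytes, alignment 8

72 bytes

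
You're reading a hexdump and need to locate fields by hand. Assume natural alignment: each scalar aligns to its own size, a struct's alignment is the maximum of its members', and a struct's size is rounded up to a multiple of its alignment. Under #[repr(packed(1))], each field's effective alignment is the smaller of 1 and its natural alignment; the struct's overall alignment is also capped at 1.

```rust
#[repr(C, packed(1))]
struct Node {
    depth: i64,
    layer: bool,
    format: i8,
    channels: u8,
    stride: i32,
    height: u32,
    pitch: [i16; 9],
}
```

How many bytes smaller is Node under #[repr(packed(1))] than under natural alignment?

natural layout:
  @0: depth [8B, align 8] → 8
  @8: layer [1B, align 1] → 9
  @9: format [1B, align 1] → 10
  @10: channels [1B, align 1] → 11
  +1 pad (align 4)
  @12: stride [4B, align 4] → 16
  @16: height [4B, align 4] → 20
  @20: pitch [18B, align 2] → 38
  +2 tail pad (align 8)
  size 40, align 8
packed(1) layout:
  @0: depth [8B, align 1] → 8
  @8: layer [1B, align 1] → 9
  @9: format [1B, align 1] → 10
  @10: channels [1B, align 1] → 11
  @11: stride [4B, align 1] → 15
  @15: height [4B, align 1] → 19
  @19: pitch [18B, align 1] → 37
  size 37, align 1
40 − 37 = 3

3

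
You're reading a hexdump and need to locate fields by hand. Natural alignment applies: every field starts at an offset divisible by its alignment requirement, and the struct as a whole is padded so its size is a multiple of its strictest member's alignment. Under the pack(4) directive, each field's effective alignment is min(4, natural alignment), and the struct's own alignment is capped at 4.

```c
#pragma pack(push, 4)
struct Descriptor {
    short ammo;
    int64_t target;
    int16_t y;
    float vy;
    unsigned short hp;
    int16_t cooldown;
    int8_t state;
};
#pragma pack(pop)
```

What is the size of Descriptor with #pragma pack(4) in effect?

28

ammo at 0 (size 2, align 2) → ends 2
pad 2 to align 4 for target
target at 4 (size 8, align 4) → ends 12
y at 12 (size 2, align 2) → ends 14
pad 2 to align 4 for vy
vy at 16 (size 4, align 4) → ends 20
hp at 20 (size 2, align 2) → ends 22
cooldown at 22 (size 2, align 2) → ends 24
state at 24 (size 1, align 1) → ends 25
tail pad 3 to reach multiple of 4
total 28 bytes, alignment 4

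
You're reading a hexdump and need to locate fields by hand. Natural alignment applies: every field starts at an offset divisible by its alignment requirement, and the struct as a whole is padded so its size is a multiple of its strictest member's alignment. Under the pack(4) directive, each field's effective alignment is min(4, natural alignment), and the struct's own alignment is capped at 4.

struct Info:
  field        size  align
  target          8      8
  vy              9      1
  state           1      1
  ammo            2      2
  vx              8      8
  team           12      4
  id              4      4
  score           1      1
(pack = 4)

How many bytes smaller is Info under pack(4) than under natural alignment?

8

natural layout:
  @0: target [8B, align 8] → 8
  @8: vy [9B, align 1] → 17
  @17: state [1B, align 1] → 18
  @18: ammo [2B, align 2] → 20
  +4 pad (align 8)
  @24: vx [8B, align 8] → 32
  @32: team [12B, align 4] → 44
  @44: id [4B, align 4] → 48
  @48: score [1B, align 1] → 49
  +7 tail pad (align 8)
  size 56, align 8
packed(4) layout:
  @0: target [8B, align 4] → 8
  @8: vy [9B, align 1] → 17
  @17: state [1B, align 1] → 18
  @18: ammo [2B, align 2] → 20
  @20: vx [8B, align 4] → 28
  @28: team [12B, align 4] → 40
  @40: id [4B, align 4] → 44
  @44: score [1B, align 1] → 45
  +3 tail pad (align 4)
  size 48, align 4
56 − 48 = 8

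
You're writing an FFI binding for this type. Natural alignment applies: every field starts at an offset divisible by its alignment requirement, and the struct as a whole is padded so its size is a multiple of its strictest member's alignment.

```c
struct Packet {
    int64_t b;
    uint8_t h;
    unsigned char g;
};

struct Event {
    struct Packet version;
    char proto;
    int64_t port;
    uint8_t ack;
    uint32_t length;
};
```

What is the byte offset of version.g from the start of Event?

9

Packet: 0..8  b  (8B, 8-aligned); 8..9  h  (1B, 1-aligned); 9..10  g  (1B, 1-aligned); 10..16  -- tail padding (6B); sizeof = 16, alignof = 8
0..16  version  (16B, 8-aligned)
within Packet: g at 9
0 + 9 = 9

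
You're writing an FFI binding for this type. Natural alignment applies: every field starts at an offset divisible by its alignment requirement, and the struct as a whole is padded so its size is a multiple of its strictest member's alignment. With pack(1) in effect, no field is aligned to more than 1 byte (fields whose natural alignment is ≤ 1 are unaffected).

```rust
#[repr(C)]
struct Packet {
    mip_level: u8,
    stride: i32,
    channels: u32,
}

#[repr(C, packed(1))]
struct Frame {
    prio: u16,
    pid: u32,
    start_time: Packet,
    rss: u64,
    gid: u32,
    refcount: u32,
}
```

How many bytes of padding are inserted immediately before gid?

Packet: @0: mip_level [1B, align 1] → 1; +3 pad (align 4); @4: stride [4B, align 4] → 8; @8: channels [4B, align 4] → 12; size 12, align 4
@0: prio [2B, align 1] → 2
@2: pid [4B, align 1] → 6
@6: start_time [12B, align 1] → 18
@18: rss [8B, align 1] → 26
@26: gid [4B, align 1] → 30

0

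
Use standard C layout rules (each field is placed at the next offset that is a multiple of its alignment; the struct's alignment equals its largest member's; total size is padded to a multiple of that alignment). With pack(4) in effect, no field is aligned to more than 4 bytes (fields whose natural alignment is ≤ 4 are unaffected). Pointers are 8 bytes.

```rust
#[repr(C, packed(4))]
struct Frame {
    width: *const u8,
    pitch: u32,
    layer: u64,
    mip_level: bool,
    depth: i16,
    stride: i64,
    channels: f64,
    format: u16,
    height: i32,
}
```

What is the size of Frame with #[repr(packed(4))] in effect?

48

0..8  width  (8B, 4-aligned)
8..12  pitch  (4B, 4-aligned)
12..20  layer  (8B, 4-aligned)
20..21  mip_level  (1B, 1-aligned)
21..22  -- padding (1B)
22..24  depth  (2B, 2-aligned)
24..32  stride  (8B, 4-aligned)
32..40  channels  (8B, 4-aligned)
40..42  format  (2B, 2-aligned)
42..44  -- padding (2B)
44..48  height  (4B, 4-aligned)
sizeof = 48, alignof = 4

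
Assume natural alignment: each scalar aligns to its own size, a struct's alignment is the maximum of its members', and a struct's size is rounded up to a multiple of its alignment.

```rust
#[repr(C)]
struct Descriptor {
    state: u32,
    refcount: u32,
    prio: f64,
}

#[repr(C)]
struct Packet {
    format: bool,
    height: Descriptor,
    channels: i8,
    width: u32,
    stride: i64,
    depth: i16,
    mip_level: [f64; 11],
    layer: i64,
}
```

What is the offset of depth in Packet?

40

Descriptor: state at 0 (size 4, align 4) → ends 4; refcount at 4 (size 4, align 4) → ends 8; prio at 8 (size 8, align 8) → ends 16; total 16 bytes, alignment 8
format at 0 (size 1, align 1) → ends 1
pad 7 to align 8 for height
height at 8 (size 16, align 8) → ends 24
channels at 24 (size 1, align 1) → ends 25
pad 3 to align 4 for width
width at 28 (size 4, align 4) → ends 32
stride at 32 (size 8, align 8) → ends 40
depth at 40 (size 2, align 2) → ends 42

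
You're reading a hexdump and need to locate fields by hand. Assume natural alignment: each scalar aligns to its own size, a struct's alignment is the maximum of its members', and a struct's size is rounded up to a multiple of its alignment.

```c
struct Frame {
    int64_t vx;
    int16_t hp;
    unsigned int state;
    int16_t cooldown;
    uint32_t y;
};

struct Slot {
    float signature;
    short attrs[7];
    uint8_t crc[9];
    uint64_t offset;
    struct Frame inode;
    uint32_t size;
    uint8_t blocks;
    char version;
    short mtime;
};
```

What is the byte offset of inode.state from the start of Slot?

52

Frame: 0..8  vx  (8B, 8-aligned); 8..10  hp  (2B, 2-aligned); 10..12  -- padding (2B); 12..16  state  (4B, 4-aligned); 16..18  cooldown  (2B, 2-aligned); 18..20  -- padding (2B); 20..24  y  (4B, 4-aligned); sizeof = 24, alignof = 8
0..4  signature  (4B, 4-aligned)
4..18  attrs  (14B, 2-aligned)
18..27  crc  (9B, 1-aligned)
27..32  -- padding (5B)
32..40  offset  (8B, 8-aligned)
40..64  inode  (24B, 8-aligned)
within Frame: state at 12
40 + 12 = 52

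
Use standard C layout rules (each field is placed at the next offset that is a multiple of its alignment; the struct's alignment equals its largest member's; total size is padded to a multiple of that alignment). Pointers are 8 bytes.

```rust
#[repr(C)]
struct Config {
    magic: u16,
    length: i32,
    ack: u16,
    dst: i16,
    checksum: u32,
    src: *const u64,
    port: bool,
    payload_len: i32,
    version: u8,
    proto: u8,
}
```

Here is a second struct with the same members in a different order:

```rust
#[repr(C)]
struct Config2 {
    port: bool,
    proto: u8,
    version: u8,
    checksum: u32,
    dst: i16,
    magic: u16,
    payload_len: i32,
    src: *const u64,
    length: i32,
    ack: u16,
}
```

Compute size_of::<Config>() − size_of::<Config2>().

8

magic at 0 (size 2, align 2) → ends 2
pad 2 to align 4 for length
length at 4 (size 4, align 4) → ends 8
ack at 8 (size 2, align 2) → ends 10
dst at 10 (size 2, align 2) → ends 12
checksum at 12 (size 4, align 4) → ends 16
src at 16 (size 8, align 8) → ends 24
port at 24 (size 1, align 1) → ends 25
pad 3 to align 4 for payload_len
payload_len at 28 (size 4, align 4) → ends 32
version at 32 (size 1, align 1) → ends 33
proto at 33 (size 1, align 1) → ends 34
tail pad 6 to reach multiple of 8
total 40 bytes, alignment 8
— Config2 —
port at 0 (size 1, align 1) → ends 1
proto at 1 (size 1, align 1) → ends 2
version at 2 (size 1, align 1) → ends 3
pad 1 to align 4 for checksum
checksum at 4 (size 4, align 4) → ends 8
dst at 8 (size 2, align 2) → ends 10
magic at 10 (size 2, align 2) → ends 12
payload_len at 12 (size 4, align 4) → ends 16
src at 16 (size 8, align 8) → ends 24
length at 24 (size 4, align 4) → ends 28
ack at 28 (size 2, align 2) → ends 30
tail pad 2 to reach multiple of 8
total 32 bytes, alignment 8
40 − 32 = 8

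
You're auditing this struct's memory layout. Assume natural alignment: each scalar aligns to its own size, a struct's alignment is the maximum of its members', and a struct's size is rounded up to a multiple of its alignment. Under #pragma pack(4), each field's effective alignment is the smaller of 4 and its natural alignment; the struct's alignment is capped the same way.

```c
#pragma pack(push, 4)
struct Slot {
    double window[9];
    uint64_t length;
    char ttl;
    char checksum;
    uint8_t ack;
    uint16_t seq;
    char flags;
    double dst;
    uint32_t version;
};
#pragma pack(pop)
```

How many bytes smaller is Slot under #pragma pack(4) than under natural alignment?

natural layout:
  @0: window [72B, align 8] → 72
  @72: length [8B, align 8] → 80
  @80: ttl [1B, align 1] → 81
  @81: checksum [1B, align 1] → 82
  @82: ack [1B, align 1] → 83
  +1 pad (align 2)
  @84: seq [2B, align 2] → 86
  @86: flags [1B, align 1] → 87
  +1 pad (align 8)
  @88: dst [8B, align 8] → 96
  @96: version [4B, align 4] → 100
  +4 tail pad (align 8)
  size 104, align 8
packed(4) layout:
  @0: window [72B, align 4] → 72
  @72: length [8B, align 4] → 80
  @80: ttl [1B, align 1] → 81
  @81: checksum [1B, align 1] → 82
  @82: ack [1B, align 1] → 83
  +1 pad (align 2)
  @84: seq [2B, align 2] → 86
  @86: flags [1B, align 1] → 87
  +1 pad (align 4)
  @88: dst [8B, align 4] → 96
  @96: version [4B, align 4] → 100
  size 100, align 4
104 − 100 = 4

4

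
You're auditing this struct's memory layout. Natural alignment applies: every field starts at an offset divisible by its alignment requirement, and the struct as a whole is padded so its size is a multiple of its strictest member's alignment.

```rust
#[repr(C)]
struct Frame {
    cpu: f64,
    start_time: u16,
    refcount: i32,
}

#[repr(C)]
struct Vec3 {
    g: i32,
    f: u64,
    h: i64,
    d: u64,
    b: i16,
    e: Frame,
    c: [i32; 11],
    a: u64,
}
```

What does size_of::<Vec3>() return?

112 bytes

Frame: 0..8  cpu  (8B, 8-aligned); 8..10  start_time  (2B, 2-aligned); 10..12  -- padding (2B); 12..16  refcount  (4B, 4-aligned); sizeof = 16, alignof = 8
0..4  g  (4B, 4-aligned)
4..8  -- padding (4B)
8..16  f  (8B, 8-aligned)
16..24  h  (8B, 8-aligned)
24..32  d  (8B, 8-aligned)
32..34  b  (2B, 2-aligned)
34..40  -- padding (6B)
40..56  e  (16B, 8-aligned)
56..100  c  (44B, 4-aligned)
100..104  -- padding (4B)
104..112  a  (8B, 8-aligned)
sizeof = 112, alignof = 8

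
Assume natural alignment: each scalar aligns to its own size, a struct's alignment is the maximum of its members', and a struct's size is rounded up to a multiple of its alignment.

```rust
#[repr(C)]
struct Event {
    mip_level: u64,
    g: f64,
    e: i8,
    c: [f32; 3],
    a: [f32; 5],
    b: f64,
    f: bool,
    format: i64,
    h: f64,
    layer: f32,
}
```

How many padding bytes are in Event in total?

18

0..8  mip_level  (8B, 8-aligned)
8..16  g  (8B, 8-aligned)
16..17  e  (1B, 1-aligned)
17..20  -- padding (3B)
20..32  c  (12B, 4-aligned)
32..52  a  (20B, 4-aligned)
52..56  -- padding (4B)
56..64  b  (8B, 8-aligned)
64..65  f  (1B, 1-aligned)
65..72  -- padding (7B)
72..80  format  (8B, 8-aligned)
80..88  h  (8B, 8-aligned)
88..92  layer  (4B, 4-aligned)
92..96  -- tail padding (4B)
sizeof = 96, alignof = 8
data bytes 78, size 96 → padding 18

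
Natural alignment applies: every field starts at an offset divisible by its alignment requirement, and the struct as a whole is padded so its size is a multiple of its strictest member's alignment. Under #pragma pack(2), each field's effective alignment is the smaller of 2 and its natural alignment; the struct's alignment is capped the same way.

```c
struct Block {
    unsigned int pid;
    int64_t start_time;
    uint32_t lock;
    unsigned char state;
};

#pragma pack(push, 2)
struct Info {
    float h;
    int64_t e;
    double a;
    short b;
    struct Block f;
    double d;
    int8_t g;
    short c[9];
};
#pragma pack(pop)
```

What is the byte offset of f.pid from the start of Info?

Block: pid at 0 (size 4, align 4) → ends 4; pad 4 to align 8 for start_time; start_time at 8 (size 8, align 8) → ends 16; lock at 16 (size 4, align 4) → ends 20; state at 20 (size 1, align 1) → ends 21; tail pad 3 to reach multiple of 8; total 24 bytes, alignment 8
h at 0 (size 4, align 2) → ends 4
e at 4 (size 8, align 2) → ends 12
a at 12 (size 8, align 2) → ends 20
b at 20 (size 2, align 2) → ends 22
f at 22 (size 24, align 2) → ends 46
within Block: pid at 0
22 + 0 = 22

22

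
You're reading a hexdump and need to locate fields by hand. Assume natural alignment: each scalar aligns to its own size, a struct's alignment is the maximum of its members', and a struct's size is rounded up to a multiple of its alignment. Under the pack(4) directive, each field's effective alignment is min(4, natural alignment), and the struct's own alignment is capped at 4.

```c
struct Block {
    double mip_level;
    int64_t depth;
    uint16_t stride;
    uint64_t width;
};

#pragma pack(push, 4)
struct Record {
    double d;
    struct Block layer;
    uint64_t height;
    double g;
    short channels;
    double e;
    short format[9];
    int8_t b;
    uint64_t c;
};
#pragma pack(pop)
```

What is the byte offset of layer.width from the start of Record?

32

Block: @0: mip_level [8B, align 8] → 8; @8: depth [8B, align 8] → 16; @16: stride [2B, align 2] → 18; +6 pad (align 8); @24: width [8B, align 8] → 32; size 32, align 8
@0: d [8B, align 4] → 8
@8: layer [32B, align 4] → 40
within Block: width at 24
8 + 24 = 32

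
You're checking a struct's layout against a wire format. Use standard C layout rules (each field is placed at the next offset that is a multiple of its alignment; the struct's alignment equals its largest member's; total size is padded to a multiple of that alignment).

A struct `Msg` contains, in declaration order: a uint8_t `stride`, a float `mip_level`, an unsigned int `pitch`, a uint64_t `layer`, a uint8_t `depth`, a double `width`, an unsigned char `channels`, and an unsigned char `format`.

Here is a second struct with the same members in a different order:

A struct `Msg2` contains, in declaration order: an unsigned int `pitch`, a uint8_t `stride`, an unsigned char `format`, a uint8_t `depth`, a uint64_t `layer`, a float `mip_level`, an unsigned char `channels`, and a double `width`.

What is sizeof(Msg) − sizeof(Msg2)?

16

0..1  stride  (1B, 1-aligned)
1..4  -- padding (3B)
4..8  mip_level  (4B, 4-aligned)
8..12  pitch  (4B, 4-aligned)
12..16  -- padding (4B)
16..24  layer  (8B, 8-aligned)
24..25  depth  (1B, 1-aligned)
25..32  -- padding (7B)
32..40  width  (8B, 8-aligned)
40..41  channels  (1B, 1-aligned)
41..42  format  (1B, 1-aligned)
42..48  -- tail padding (6B)
sizeof = 48, alignof = 8
— Msg2 —
0..4  pitch  (4B, 4-aligned)
4..5  stride  (1B, 1-aligned)
5..6  format  (1B, 1-aligned)
6..7  depth  (1B, 1-aligned)
7..8  -- padding (1B)
8..16  layer  (8B, 8-aligned)
16..20  mip_level  (4B, 4-aligned)
20..21  channels  (1B, 1-aligned)
21..24  -- padding (3B)
24..32  width  (8B, 8-aligned)
sizeof = 32, alignof = 8
48 − 32 = 16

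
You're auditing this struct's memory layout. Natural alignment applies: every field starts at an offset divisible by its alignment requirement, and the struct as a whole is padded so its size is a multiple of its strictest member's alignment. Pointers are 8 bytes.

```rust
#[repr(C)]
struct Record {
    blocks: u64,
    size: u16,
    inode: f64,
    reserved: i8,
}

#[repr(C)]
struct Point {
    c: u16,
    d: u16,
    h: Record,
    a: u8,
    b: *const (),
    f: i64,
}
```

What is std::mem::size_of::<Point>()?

Record: 0..8  blocks  (8B, 8-aligned); 8..10  size  (2B, 2-aligned); 10..16  -- padding (6B); 16..24  inode  (8B, 8-aligned); 24..25  reserved  (1B, 1-aligned); 25..32  -- tail padding (7B); sizeof = 32, alignof = 8
0..2  c  (2B, 2-aligned)
2..4  d  (2B, 2-aligned)
4..8  -- padding (4B)
8..40  h  (32B, 8-aligned)
40..41  a  (1B, 1-aligned)
41..48  -- padding (7B)
48..56  b  (8B, 8-aligned)
56..64  f  (8B, 8-aligned)
sizeof = 64, alignof = 8

64 bytes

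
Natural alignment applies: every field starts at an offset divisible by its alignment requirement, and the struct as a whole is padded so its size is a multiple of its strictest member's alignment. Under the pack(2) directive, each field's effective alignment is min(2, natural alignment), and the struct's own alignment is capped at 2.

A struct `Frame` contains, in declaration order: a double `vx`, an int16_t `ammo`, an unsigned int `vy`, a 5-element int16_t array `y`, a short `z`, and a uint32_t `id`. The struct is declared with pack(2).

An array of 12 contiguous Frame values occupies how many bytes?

360

vx at 0 (size 8, align 2) → ends 8
ammo at 8 (size 2, align 2) → ends 10
vy at 10 (size 4, align 2) → ends 14
y at 14 (size 10, align 2) → ends 24
z at 24 (size 2, align 2) → ends 26
id at 26 (size 4, align 2) → ends 30
total 30 bytes, alignment 2
array of 12: 12 × 30 = 360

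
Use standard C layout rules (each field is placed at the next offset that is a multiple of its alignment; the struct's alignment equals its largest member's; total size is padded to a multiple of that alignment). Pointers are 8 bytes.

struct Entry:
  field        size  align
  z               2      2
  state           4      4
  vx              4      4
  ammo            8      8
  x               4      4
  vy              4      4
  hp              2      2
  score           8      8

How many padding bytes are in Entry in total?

12

0..2  z  (2B, 2-aligned)
2..4  -- padding (2B)
4..8  state  (4B, 4-aligned)
8..12  vx  (4B, 4-aligned)
12..16  -- padding (4B)
16..24  ammo  (8B, 8-aligned)
24..28  x  (4B, 4-aligned)
28..32  vy  (4B, 4-aligned)
32..34  hp  (2B, 2-aligned)
34..40  -- padding (6B)
40..48  score  (8B, 8-aligned)
sizeof = 48, alignof = 8
data bytes 36, size 48 → padding 12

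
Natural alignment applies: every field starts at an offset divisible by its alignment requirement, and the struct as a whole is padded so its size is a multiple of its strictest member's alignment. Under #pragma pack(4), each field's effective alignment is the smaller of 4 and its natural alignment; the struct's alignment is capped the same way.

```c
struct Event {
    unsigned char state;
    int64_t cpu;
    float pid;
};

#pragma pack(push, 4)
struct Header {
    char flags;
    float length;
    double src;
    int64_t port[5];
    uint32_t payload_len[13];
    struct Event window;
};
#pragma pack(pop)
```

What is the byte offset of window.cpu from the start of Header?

Event: state at 0 (size 1, align 1) → ends 1; pad 7 to align 8 for cpu; cpu at 8 (size 8, align 8) → ends 16; pid at 16 (size 4, align 4) → ends 20; tail pad 4 to reach multiple of 8; total 24 bytes, alignment 8
flags at 0 (size 1, align 1) → ends 1
pad 3 to align 4 for length
length at 4 (size 4, align 4) → ends 8
src at 8 (size 8, align 4) → ends 16
port at 16 (size 40, align 4) → ends 56
payload_len at 56 (size 52, align 4) → ends 108
window at 108 (size 24, align 4) → ends 132
within Event: cpu at 8
108 + 8 = 116

116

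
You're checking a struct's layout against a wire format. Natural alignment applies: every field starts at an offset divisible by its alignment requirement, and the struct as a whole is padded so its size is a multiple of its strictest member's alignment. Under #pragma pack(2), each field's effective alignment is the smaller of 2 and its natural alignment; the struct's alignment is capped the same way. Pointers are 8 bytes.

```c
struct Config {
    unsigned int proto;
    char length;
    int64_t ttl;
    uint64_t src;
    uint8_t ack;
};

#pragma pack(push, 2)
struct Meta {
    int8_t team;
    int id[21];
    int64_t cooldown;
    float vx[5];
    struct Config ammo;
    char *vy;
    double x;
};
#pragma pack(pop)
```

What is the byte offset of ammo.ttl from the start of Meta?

Config: proto at 0 (size 4, align 4) → ends 4; length at 4 (size 1, align 1) → ends 5; pad 3 to align 8 for ttl; ttl at 8 (size 8, align 8) → ends 16; src at 16 (size 8, align 8) → ends 24; ack at 24 (size 1, align 1) → ends 25; tail pad 7 to reach multiple of 8; total 32 bytes, alignment 8
team at 0 (size 1, align 1) → ends 1
pad 1 to align 2 for id
id at 2 (size 84, align 2) → ends 86
cooldown at 86 (size 8, align 2) → ends 94
vx at 94 (size 20, align 2) → ends 114
ammo at 114 (size 32, align 2) → ends 146
within Config: ttl at 8
114 + 8 = 122

122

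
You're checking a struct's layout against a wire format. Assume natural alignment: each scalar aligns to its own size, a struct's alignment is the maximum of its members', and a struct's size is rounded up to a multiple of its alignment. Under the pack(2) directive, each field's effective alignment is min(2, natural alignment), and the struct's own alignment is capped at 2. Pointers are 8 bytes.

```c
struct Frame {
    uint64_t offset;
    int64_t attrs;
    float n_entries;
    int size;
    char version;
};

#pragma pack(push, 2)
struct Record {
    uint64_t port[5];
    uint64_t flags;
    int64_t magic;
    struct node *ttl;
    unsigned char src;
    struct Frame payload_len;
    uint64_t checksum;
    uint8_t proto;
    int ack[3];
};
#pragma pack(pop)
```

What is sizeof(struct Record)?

120 bytes

Frame: @0: offset [8B, align 8] → 8; @8: attrs [8B, align 8] → 16; @16: n_entries [4B, align 4] → 20; @20: size [4B, align 4] → 24; @24: version [1B, align 1] → 25; +7 tail pad (align 8); size 32, align 8
@0: port [40B, align 2] → 40
@40: flags [8B, align 2] → 48
@48: magic [8B, align 2] → 56
@56: ttl [8B, align 2] → 64
@64: src [1B, align 1] → 65
+1 pad (align 2)
@66: payload_len [32B, align 2] → 98
@98: checksum [8B, align 2] → 106
@106: proto [1B, align 1] → 107
+1 pad (align 2)
@108: ack [12B, align 2] → 120
size 120, align 2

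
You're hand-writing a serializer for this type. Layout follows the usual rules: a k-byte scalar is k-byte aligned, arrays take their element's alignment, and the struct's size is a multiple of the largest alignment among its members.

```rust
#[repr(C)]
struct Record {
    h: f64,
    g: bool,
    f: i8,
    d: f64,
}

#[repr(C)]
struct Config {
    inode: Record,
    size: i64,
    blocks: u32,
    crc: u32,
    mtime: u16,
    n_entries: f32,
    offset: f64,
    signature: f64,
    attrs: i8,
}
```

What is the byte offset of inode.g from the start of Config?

8

Record: 0..8  h  (8B, 8-aligned); 8..9  g  (1B, 1-aligned); 9..10  f  (1B, 1-aligned); 10..16  -- padding (6B); 16..24  d  (8B, 8-aligned); sizeof = 24, alignof = 8
0..24  inode  (24B, 8-aligned)
within Record: g at 8
0 + 8 = 8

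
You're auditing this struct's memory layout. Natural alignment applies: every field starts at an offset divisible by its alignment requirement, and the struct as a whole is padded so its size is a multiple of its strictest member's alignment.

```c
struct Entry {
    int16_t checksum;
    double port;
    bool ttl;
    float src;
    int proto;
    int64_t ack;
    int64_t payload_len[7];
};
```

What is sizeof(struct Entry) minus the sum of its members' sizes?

13

@0: checksum [2B, align 2] → 2
+6 pad (align 8)
@8: port [8B, align 8] → 16
@16: ttl [1B, align 1] → 17
+3 pad (align 4)
@20: src [4B, align 4] → 24
@24: proto [4B, align 4] → 28
+4 pad (align 8)
@32: ack [8B, align 8] → 40
@40: payload_len [56B, align 8] → 96
size 96, align 8
data bytes 83, size 96 → padding 13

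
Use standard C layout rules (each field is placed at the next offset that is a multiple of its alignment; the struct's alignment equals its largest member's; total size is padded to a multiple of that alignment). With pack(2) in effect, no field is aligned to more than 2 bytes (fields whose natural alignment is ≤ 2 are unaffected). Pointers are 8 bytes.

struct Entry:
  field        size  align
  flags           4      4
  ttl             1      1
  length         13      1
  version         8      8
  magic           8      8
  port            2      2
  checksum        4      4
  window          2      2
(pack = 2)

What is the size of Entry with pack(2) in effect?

0..4  flags  (4B, 2-aligned)
4..5  ttl  (1B, 1-aligned)
5..18  length  (13B, 1-aligned)
18..26  version  (8B, 2-aligned)
26..34  magic  (8B, 2-aligned)
34..36  port  (2B, 2-aligned)
36..40  checksum  (4B, 2-aligned)
40..42  window  (2B, 2-aligned)
sizeof = 42, alignof = 2

42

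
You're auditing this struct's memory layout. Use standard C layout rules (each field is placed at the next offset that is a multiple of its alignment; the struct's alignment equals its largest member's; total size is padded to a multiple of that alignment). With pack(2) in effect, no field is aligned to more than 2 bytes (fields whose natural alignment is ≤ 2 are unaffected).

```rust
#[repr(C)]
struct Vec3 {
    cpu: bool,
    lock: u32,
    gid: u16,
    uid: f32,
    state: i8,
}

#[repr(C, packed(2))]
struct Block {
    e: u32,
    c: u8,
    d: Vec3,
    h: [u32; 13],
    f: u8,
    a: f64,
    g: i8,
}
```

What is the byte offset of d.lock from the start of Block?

10

Vec3: cpu at 0 (size 1, align 1) → ends 1; pad 3 to align 4 for lock; lock at 4 (size 4, align 4) → ends 8; gid at 8 (size 2, align 2) → ends 10; pad 2 to align 4 for uid; uid at 12 (size 4, align 4) → ends 16; state at 16 (size 1, align 1) → ends 17; tail pad 3 to reach multiple of 4; total 20 bytes, alignment 4
e at 0 (size 4, align 2) → ends 4
c at 4 (size 1, align 1) → ends 5
pad 1 to align 2 for d
d at 6 (size 20, align 2) → ends 26
within Vec3: lock at 4
6 + 4 = 10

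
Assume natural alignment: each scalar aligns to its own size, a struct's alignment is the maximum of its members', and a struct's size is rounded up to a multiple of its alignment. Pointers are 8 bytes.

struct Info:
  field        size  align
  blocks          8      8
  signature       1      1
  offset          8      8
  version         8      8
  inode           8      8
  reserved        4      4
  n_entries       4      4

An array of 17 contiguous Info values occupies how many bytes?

816

0..8  blocks  (8B, 8-aligned)
8..9  signature  (1B, 1-aligned)
9..16  -- padding (7B)
16..24  offset  (8B, 8-aligned)
24..32  version  (8B, 8-aligned)
32..40  inode  (8B, 8-aligned)
40..44  reserved  (4B, 4-aligned)
44..48  n_entries  (4B, 4-aligned)
sizeof = 48, alignof = 8
array of 17: 17 × 48 = 816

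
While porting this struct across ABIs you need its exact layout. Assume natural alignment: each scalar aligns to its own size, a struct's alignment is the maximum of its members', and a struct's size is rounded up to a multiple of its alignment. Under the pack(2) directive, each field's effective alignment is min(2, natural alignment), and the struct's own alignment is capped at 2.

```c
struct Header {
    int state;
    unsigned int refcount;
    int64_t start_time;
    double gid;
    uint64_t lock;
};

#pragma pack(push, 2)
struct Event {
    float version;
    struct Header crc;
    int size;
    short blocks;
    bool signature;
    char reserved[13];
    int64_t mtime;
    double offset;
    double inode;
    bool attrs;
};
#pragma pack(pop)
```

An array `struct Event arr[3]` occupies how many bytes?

246

Header: @0: state [4B, align 4] → 4; @4: refcount [4B, align 4] → 8; @8: start_time [8B, align 8] → 16; @16: gid [8B, align 8] → 24; @24: lock [8B, align 8] → 32; size 32, align 8
@0: version [4B, align 2] → 4
@4: crc [32B, align 2] → 36
@36: size [4B, align 2] → 40
@40: blocks [2B, align 2] → 42
@42: signature [1B, align 1] → 43
@43: reserved [13B, align 1] → 56
@56: mtime [8B, align 2] → 64
@64: offset [8B, align 2] → 72
@72: inode [8B, align 2] → 80
@80: attrs [1B, align 1] → 81
+1 tail pad (align 2)
size 82, align 2
array of 3: 3 × 82 = 246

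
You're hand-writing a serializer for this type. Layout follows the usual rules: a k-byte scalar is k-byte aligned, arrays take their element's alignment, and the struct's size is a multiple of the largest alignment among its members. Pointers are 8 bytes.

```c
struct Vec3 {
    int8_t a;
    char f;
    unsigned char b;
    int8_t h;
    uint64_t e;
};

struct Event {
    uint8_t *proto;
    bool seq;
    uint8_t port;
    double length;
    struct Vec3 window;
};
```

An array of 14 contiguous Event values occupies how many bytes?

Vec3: 0..1  a  (1B, 1-aligned); 1..2  f  (1B, 1-aligned); 2..3  b  (1B, 1-aligned); 3..4  h  (1B, 1-aligned); 4..8  -- padding (4B); 8..16  e  (8B, 8-aligned); sizeof = 16, alignof = 8
0..8  proto  (8B, 8-aligned)
8..9  seq  (1B, 1-aligned)
9..10  port  (1B, 1-aligned)
10..16  -- padding (6B)
16..24  length  (8B, 8-aligned)
24..40  window  (16B, 8-aligned)
sizeof = 40, alignof = 8
array of 14: 14 × 40 = 560

560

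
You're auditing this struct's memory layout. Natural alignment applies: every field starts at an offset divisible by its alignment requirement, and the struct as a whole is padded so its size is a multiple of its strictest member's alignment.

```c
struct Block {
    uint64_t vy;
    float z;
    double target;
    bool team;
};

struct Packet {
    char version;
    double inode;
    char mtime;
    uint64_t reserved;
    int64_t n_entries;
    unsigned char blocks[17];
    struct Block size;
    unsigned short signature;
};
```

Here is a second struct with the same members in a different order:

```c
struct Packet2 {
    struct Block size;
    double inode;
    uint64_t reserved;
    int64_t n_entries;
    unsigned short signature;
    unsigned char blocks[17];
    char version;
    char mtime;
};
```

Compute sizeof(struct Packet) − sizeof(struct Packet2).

24

Block: @0: vy [8B, align 8] → 8; @8: z [4B, align 4] → 12; +4 pad (align 8); @16: target [8B, align 8] → 24; @24: team [1B, align 1] → 25; +7 tail pad (align 8); size 32, align 8
@0: version [1B, align 1] → 1
+7 pad (align 8)
@8: inode [8B, align 8] → 16
@16: mtime [1B, align 1] → 17
+7 pad (align 8)
@24: reserved [8B, align 8] → 32
@32: n_entries [8B, align 8] → 40
@40: blocks [17B, align 1] → 57
+7 pad (align 8)
@64: size [32B, align 8] → 96
@96: signature [2B, align 2] → 98
+6 tail pad (align 8)
size 104, align 8
— Packet2 —
@0: size [32B, align 8] → 32
@32: inode [8B, align 8] → 40
@40: reserved [8B, align 8] → 48
@48: n_entries [8B, align 8] → 56
@56: signature [2B, align 2] → 58
@58: blocks [17B, align 1] → 75
@75: version [1B, align 1] → 76
@76: mtime [1B, align 1] → 77
+3 tail pad (align 8)
size 80, align 8
104 − 80 = 24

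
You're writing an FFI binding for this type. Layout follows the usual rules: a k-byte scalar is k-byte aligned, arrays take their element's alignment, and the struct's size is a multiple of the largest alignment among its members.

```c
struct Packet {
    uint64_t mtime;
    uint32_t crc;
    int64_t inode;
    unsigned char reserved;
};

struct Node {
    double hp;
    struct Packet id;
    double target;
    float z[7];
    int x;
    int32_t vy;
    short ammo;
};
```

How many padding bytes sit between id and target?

0

Packet: @0: mtime [8B, align 8] → 8; @8: crc [4B, align 4] → 12; +4 pad (align 8); @16: inode [8B, align 8] → 24; @24: reserved [1B, align 1] → 25; +7 tail pad (align 8); size 32, align 8
@0: hp [8B, align 8] → 8
@8: id [32B, align 8] → 40
@40: target [8B, align 8] → 48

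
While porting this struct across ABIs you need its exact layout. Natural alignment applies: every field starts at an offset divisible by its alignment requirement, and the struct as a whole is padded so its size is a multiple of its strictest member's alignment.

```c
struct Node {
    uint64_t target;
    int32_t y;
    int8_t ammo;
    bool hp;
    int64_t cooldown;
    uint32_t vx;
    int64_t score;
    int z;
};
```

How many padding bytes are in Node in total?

0..8  target  (8B, 8-aligned)
8..12  y  (4B, 4-aligned)
12..13  ammo  (1B, 1-aligned)
13..14  hp  (1B, 1-aligned)
14..16  -- padding (2B)
16..24  cooldown  (8B, 8-aligned)
24..28  vx  (4B, 4-aligned)
28..32  -- padding (4B)
32..40  score  (8B, 8-aligned)
40..44  z  (4B, 4-aligned)
44..48  -- tail padding (4B)
sizeof = 48, alignof = 8
data bytes 38, size 48 → padding 10

10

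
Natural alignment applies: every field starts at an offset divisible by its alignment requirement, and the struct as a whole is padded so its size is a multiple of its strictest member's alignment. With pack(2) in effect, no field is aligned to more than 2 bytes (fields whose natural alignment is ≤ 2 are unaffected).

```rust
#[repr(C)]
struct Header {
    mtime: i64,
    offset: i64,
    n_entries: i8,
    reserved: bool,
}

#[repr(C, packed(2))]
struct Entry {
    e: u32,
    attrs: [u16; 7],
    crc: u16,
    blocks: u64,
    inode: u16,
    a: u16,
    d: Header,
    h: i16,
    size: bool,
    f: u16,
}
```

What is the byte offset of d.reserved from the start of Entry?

Header: mtime at 0 (size 8, align 8) → ends 8; offset at 8 (size 8, align 8) → ends 16; n_entries at 16 (size 1, align 1) → ends 17; reserved at 17 (size 1, align 1) → ends 18; tail pad 6 to reach multiple of 8; total 24 bytes, alignment 8
e at 0 (size 4, align 2) → ends 4
attrs at 4 (size 14, align 2) → ends 18
crc at 18 (size 2, align 2) → ends 20
blocks at 20 (size 8, align 2) → ends 28
inode at 28 (size 2, align 2) → ends 30
a at 30 (size 2, align 2) → ends 32
d at 32 (size 24, align 2) → ends 56
within Header: reserved at 17
32 + 17 = 49

49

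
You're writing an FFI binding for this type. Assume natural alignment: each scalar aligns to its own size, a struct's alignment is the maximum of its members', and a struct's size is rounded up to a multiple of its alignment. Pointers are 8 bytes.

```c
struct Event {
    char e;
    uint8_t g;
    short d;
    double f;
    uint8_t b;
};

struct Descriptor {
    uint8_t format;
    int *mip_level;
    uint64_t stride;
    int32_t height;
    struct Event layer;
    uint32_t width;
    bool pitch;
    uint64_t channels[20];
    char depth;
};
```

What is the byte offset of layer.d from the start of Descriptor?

34

Event: e at 0 (size 1, align 1) → ends 1; g at 1 (size 1, align 1) → ends 2; d at 2 (size 2, align 2) → ends 4; pad 4 to align 8 for f; f at 8 (size 8, align 8) → ends 16; b at 16 (size 1, align 1) → ends 17; tail pad 7 to reach multiple of 8; total 24 bytes, alignment 8
format at 0 (size 1, align 1) → ends 1
pad 7 to align 8 for mip_level
mip_level at 8 (size 8, align 8) → ends 16
stride at 16 (size 8, align 8) → ends 24
height at 24 (size 4, align 4) → ends 28
pad 4 to align 8 for layer
layer at 32 (size 24, align 8) → ends 56
within Event: d at 2
32 + 2 = 34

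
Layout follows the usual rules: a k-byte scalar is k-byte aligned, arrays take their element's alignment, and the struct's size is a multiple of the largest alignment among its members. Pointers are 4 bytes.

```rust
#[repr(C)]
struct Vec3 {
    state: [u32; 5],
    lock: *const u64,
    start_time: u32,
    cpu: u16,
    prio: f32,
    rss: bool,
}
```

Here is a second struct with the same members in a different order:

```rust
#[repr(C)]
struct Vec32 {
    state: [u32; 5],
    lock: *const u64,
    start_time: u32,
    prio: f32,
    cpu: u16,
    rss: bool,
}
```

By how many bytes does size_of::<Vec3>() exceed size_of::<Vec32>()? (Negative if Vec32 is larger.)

4

@0: state [20B, align 4] → 20
@20: lock [4B, align 4] → 24
@24: start_time [4B, align 4] → 28
@28: cpu [2B, align 2] → 30
+2 pad (align 4)
@32: prio [4B, align 4] → 36
@36: rss [1B, align 1] → 37
+3 tail pad (align 4)
size 40, align 4
— Vec32 —
@0: state [20B, align 4] → 20
@20: lock [4B, align 4] → 24
@24: start_time [4B, align 4] → 28
@28: prio [4B, align 4] → 32
@32: cpu [2B, align 2] → 34
@34: rss [1B, align 1] → 35
+1 tail pad (align 4)
size 36, align 4
40 − 36 = 4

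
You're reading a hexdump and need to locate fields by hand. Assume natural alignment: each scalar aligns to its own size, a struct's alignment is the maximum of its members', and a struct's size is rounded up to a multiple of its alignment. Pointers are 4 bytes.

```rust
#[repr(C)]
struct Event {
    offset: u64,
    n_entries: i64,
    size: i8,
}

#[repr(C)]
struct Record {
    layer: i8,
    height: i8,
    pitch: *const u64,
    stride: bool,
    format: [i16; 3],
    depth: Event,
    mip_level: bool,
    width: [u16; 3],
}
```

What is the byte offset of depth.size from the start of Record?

32

Event: 0..8  offset  (8B, 8-aligned); 8..16  n_entries  (8B, 8-aligned); 16..17  size  (1B, 1-aligned); 17..24  -- tail padding (7B); sizeof = 24, alignof = 8
0..1  layer  (1B, 1-aligned)
1..2  height  (1B, 1-aligned)
2..4  -- padding (2B)
4..8  pitch  (4B, 4-aligned)
8..9  stride  (1B, 1-aligned)
9..10  -- padding (1B)
10..16  format  (6B, 2-aligned)
16..40  depth  (24B, 8-aligned)
within Event: size at 16
16 + 16 = 32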